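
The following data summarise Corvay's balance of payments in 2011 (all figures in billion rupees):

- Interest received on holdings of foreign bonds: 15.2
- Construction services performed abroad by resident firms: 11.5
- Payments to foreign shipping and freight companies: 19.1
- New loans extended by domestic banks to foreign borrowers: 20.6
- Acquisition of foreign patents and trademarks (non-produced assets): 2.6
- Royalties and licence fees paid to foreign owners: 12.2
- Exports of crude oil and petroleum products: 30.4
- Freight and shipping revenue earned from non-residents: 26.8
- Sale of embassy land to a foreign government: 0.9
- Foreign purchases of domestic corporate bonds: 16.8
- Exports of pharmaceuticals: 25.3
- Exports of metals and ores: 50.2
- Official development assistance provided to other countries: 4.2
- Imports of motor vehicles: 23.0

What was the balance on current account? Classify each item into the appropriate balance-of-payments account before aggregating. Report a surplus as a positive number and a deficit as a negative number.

100.9

Goods: 25.3 + 30.4 - 23.0 + 50.2 = 82.9
Services: -12.2 - 19.1 + 26.8 + 11.5 = 7.0
Primary income: 15.2
Secondary income: -4.2
Current account = 82.9 + 7.0 + 15.2 + (-4.2) = 100.9
(Excluded from the current account — financial account: new loans extended by domestic banks to foreign borrowers 20.6, foreign purchases of domestic corporate bonds 16.8; capital account: acquisition of foreign patents and trademarks (non-produced assets) 2.6, sale of embassy land to a foreign government 0.9.)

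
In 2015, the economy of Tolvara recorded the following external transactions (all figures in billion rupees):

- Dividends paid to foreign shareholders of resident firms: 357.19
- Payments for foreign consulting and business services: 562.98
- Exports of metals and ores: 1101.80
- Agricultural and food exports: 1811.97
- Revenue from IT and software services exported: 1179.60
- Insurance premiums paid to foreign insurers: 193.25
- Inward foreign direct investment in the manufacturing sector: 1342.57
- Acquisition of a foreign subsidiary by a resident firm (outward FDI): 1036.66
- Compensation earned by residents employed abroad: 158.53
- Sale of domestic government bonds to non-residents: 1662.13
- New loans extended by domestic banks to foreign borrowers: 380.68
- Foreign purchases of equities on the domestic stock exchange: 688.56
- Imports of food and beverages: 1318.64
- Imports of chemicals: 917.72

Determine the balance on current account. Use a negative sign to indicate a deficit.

Goods: 1101.80 - 1318.64 - 917.72 + 1811.97 = 677.41
Services: -562.98 + 1179.60 - 193.25 = 423.37
Primary income: -357.19 + 158.53 = -198.66
Current account = 677.41 + 423.37 + (-198.66) = 902.12
(Excluded from the current account — financial account: inward foreign direct investment in the manufacturing sector 1342.57, acquisition of a foreign subsidiary by a resident firm (outward FDI) 1036.66, sale of domestic government bonds to non-residents 1662.13, new loans extended by domestic banks to foreign borrowers 380.68, foreign purchases of equities on the domestic stock exchange 688.56.)

902.12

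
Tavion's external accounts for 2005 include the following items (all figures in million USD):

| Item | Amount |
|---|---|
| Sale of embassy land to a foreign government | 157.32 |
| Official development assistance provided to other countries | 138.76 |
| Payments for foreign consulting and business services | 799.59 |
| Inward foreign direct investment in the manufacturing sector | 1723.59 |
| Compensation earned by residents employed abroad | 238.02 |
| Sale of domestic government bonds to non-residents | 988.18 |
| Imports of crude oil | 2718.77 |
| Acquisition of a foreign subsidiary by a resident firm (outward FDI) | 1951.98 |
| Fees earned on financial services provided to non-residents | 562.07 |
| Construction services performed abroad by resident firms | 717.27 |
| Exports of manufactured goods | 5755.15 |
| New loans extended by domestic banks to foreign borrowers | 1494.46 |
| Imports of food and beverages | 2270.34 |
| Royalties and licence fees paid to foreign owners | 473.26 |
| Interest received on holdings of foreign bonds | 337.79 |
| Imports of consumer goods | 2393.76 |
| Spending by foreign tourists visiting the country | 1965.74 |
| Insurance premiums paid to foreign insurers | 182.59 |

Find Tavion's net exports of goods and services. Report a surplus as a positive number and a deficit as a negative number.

161.92

Goods: -2270.34 - 2718.77 + 5755.15 - 2393.76 = -1627.72
Services: -182.59 - 473.26 + 1965.74 + 562.07 - 799.59 + 717.27 = 1789.64
Trade balance = -1627.72 + 1789.64 = 161.92
(Excluded from the trade balance — capital account: sale of embassy land to a foreign government 157.32; secondary income: official development assistance provided to other countries 138.76; financial account: inward foreign direct investment in the manufacturing sector 1723.59, sale of domestic government bonds to non-residents 988.18, acquisition of a foreign subsidiary by a resident firm (outward FDI) 1951.98, new loans extended by domestic banks to foreign borrowers 1494.46; primary income: compensation earned by residents employed abroad 238.02, interest received on holdings of foreign bonds 337.79.)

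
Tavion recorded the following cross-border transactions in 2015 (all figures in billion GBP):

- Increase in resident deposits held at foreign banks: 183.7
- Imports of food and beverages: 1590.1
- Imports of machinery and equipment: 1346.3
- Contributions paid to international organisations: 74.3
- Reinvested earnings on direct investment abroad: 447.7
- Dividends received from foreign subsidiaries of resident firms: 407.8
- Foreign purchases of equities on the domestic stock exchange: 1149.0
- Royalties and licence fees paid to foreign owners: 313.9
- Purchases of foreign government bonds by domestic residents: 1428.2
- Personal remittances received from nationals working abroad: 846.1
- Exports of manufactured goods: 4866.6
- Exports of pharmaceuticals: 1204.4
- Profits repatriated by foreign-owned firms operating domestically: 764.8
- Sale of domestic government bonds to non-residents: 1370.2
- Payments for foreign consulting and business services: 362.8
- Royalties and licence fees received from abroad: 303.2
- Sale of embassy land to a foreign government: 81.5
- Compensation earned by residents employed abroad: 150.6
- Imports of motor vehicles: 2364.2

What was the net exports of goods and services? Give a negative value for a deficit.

Goods: -1590.1 - 2364.2 + 4866.6 - 1346.3 + 1204.4 = 770.4
Services: -362.8 + 303.2 - 313.9 = -373.5
Trade balance = 770.4 + (-373.5) = 396.9
(Excluded from the trade balance — financial account: increase in resident deposits held at foreign banks 183.7, foreign purchases of equities on the domestic stock exchange 1149.0, purchases of foreign government bonds by domestic residents 1428.2, sale of domestic government bonds to non-residents 1370.2; secondary income: contributions paid to international organisations 74.3, personal remittances received from nationals working abroad 846.1; primary income: reinvested earnings on direct investment abroad 447.7, dividends received from foreign subsidiaries of resident firms 407.8, profits repatriated by foreign-owned firms operating domestically 764.8, compensation earned by residents employed abroad 150.6; capital account: sale of embassy land to a foreign government 81.5.)

396.9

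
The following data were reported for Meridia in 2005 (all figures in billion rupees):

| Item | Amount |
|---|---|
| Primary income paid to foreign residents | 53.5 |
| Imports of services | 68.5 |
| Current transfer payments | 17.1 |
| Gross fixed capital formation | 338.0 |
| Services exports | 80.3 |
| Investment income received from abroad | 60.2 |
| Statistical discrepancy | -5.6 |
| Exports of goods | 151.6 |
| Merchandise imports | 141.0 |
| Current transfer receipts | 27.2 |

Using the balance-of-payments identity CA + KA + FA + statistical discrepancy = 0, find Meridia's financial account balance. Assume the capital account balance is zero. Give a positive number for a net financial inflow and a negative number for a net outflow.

-33.6

Goods balance = 151.6 - 141.0 = 10.6
Services balance = 80.3 - 68.5 = 11.8
Trade balance (goods + services) = 10.6 + 11.8 = 22.4
Net primary income = 60.2 - 53.5 = 6.7
Net secondary income = 27.2 - 17.1 = 10.1
Current account = 22.4 + 6.7 + 10.1 = 39.2
Financial account = -(39.2 + (-5.6)) = -33.6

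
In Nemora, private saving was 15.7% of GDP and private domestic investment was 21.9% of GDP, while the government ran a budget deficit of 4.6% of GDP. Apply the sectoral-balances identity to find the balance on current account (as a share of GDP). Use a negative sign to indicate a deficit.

-10.8

By the sectoral-balances identity, CA = (S_private - I) + (T - G).
Private balance = 15.7 - 21.9 = -6.2
Government balance (T - G) = -4.6
CA = -6.2 + (-4.6) = -10.8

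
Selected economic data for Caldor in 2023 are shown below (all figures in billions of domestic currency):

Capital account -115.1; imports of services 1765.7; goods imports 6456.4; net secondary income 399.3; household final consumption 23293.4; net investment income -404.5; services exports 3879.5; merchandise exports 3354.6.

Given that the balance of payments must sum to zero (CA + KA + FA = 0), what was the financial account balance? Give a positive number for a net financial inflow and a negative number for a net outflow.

1108.3

Goods balance = 3354.6 - 6456.4 = -3101.8
Services balance = 3879.5 - 1765.7 = 2113.8
Trade balance (goods + services) = -3101.8 + 2113.8 = -988.0
Net primary income = -404.5
Net secondary income = 399.3
Current account = -988.0 + (-404.5) + 399.3 = -993.2
Financial account = -(-993.2 + (-115.1)) = 1108.3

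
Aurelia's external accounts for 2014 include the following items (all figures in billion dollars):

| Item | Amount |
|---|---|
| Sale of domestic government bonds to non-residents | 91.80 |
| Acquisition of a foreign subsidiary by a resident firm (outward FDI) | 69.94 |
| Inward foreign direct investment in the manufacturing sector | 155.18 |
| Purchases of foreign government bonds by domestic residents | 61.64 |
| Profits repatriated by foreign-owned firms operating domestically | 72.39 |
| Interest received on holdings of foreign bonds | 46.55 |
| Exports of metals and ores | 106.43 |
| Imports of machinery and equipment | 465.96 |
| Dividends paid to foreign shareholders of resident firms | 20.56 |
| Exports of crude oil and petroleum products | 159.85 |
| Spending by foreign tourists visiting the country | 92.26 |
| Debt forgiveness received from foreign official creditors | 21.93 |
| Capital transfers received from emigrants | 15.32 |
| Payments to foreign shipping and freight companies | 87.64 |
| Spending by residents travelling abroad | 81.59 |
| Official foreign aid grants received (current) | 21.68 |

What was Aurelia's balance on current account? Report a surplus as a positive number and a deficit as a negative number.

Goods: 106.43 + 159.85 - 465.96 = -199.68
Services: -81.59 + 92.26 - 87.64 = -76.97
Primary income: 46.55 - 72.39 - 20.56 = -46.40
Secondary income: 21.68
Current account = (-199.68) + (-76.97) + (-46.40) + 21.68 = -301.37
(Excluded from the current account — financial account: sale of domestic government bonds to non-residents 91.80, acquisition of a foreign subsidiary by a resident firm (outward FDI) 69.94, inward foreign direct investment in the manufacturing sector 155.18, purchases of foreign government bonds by domestic residents 61.64; capital account: debt forgiveness received from foreign official creditors 21.93, capital transfers received from emigrants 15.32.)

-301.37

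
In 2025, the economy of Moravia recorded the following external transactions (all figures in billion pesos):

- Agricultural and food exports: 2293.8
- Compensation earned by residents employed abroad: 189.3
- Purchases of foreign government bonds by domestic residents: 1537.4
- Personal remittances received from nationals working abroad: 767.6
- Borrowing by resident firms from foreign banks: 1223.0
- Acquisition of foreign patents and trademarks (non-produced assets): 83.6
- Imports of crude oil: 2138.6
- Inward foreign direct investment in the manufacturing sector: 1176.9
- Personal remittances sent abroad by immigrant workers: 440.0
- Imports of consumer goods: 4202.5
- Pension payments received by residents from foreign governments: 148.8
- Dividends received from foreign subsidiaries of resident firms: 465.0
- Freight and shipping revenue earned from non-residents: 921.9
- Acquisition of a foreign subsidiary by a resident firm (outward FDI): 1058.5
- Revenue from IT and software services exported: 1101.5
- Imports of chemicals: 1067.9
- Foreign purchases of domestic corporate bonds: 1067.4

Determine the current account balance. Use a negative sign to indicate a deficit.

-1961.1

Goods: -2138.6 + 2293.8 - 4202.5 - 1067.9 = -5115.2
Services: 921.9 + 1101.5 = 2023.4
Primary income: 465.0 + 189.3 = 654.3
Secondary income: 767.6 - 440.0 + 148.8 = 476.4
Current account = (-5115.2) + 2023.4 + 654.3 + 476.4 = -1961.1
(Excluded from the current account — financial account: purchases of foreign government bonds by domestic residents 1537.4, borrowing by resident firms from foreign banks 1223.0, inward foreign direct investment in the manufacturing sector 1176.9, acquisition of a foreign subsidiary by a resident firm (outward FDI) 1058.5, foreign purchases of domestic corporate bonds 1067.4; capital account: acquisition of foreign patents and trademarks (non-produced assets) 83.6.)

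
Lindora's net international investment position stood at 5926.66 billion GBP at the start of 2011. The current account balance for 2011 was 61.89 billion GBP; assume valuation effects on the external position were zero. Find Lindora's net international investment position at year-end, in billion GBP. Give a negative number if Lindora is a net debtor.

With no valuation effects, change in NIIP = current account = 61.89
End-of-year NIIP = 5926.66 + 61.89 = 5988.55

5988.55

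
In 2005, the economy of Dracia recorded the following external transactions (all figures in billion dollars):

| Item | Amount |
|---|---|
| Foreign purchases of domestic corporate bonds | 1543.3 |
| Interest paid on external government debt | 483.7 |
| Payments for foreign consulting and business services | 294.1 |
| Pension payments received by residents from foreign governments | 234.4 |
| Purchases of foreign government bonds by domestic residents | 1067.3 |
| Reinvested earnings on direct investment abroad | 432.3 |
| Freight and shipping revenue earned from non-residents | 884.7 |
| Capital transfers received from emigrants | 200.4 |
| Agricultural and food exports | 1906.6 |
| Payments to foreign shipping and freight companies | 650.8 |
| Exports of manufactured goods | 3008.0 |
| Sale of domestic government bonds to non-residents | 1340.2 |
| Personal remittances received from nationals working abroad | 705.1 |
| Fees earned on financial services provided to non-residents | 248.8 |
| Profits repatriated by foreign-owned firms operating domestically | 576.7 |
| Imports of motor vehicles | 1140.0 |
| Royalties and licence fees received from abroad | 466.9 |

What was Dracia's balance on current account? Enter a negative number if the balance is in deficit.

Goods: 3008.0 - 1140.0 + 1906.6 = 3774.6
Services: -650.8 + 466.9 - 294.1 + 248.8 + 884.7 = 655.5
Primary income: -483.7 - 576.7 + 432.3 = -628.1
Secondary income: 705.1 + 234.4 = 939.5
Current account = 3774.6 + 655.5 + (-628.1) + 939.5 = 4741.5
(Excluded from the current account — financial account: foreign purchases of domestic corporate bonds 1543.3, purchases of foreign government bonds by domestic residents 1067.3, sale of domestic government bonds to non-residents 1340.2; capital account: capital transfers received from emigrants 200.4.)

4741.5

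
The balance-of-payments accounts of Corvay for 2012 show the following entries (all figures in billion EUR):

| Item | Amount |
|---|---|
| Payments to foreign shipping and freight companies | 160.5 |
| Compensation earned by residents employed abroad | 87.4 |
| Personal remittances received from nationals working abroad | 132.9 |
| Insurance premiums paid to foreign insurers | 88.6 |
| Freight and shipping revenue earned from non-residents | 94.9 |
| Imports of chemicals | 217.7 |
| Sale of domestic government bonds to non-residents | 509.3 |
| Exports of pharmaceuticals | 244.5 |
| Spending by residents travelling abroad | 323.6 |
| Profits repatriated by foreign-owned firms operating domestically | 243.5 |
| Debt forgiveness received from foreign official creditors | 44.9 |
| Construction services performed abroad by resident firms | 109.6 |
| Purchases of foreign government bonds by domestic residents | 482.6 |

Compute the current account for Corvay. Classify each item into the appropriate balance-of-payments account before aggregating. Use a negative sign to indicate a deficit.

-364.6

Goods: -217.7 + 244.5 = 26.8
Services: -88.6 - 160.5 - 323.6 + 94.9 + 109.6 = -368.2
Primary income: -243.5 + 87.4 = -156.1
Secondary income: 132.9
Current account = 26.8 + (-368.2) + (-156.1) + 132.9 = -364.6
(Excluded from the current account — financial account: sale of domestic government bonds to non-residents 509.3, purchases of foreign government bonds by domestic residents 482.6; capital account: debt forgiveness received from foreign official creditors 44.9.)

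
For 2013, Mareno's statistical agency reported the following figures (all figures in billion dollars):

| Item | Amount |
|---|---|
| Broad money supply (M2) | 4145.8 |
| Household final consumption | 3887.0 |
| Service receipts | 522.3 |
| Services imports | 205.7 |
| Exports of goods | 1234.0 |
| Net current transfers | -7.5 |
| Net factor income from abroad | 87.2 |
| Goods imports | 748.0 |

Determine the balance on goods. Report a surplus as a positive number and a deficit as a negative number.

486.0

Goods balance = 1234.0 - 748.0 = 486.0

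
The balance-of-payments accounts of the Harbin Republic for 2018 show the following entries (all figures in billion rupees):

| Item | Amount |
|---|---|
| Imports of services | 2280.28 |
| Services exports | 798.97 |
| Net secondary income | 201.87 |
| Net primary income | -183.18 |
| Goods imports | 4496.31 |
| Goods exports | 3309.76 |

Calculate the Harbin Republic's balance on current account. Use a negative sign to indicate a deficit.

-2649.17

Goods balance = 3309.76 - 4496.31 = -1186.55
Services balance = 798.97 - 2280.28 = -1481.31
Trade balance (goods + services) = -1186.55 + (-1481.31) = -2667.86
Net primary income = -183.18
Net secondary income = 201.87
Current account = -2667.86 + (-183.18) + 201.87 = -2649.17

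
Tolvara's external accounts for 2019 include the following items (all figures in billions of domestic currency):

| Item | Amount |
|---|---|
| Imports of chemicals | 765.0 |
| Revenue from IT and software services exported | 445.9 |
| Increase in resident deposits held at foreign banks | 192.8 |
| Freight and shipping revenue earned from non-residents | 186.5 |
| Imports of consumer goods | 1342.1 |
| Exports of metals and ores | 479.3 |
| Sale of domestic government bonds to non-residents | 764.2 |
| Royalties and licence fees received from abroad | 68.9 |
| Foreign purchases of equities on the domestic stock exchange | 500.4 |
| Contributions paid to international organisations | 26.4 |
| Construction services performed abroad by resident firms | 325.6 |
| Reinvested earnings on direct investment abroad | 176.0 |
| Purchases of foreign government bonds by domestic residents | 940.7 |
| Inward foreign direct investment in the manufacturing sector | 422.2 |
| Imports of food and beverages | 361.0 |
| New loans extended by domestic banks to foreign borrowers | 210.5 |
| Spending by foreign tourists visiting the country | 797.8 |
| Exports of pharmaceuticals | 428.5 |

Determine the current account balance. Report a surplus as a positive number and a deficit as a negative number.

414.0

Goods: 479.3 + 428.5 - 765.0 - 361.0 - 1342.1 = -1560.3
Services: 797.8 + 445.9 + 325.6 + 68.9 + 186.5 = 1824.7
Primary income: 176.0
Secondary income: -26.4
Current account = (-1560.3) + 1824.7 + 176.0 + (-26.4) = 414.0
(Excluded from the current account — financial account: increase in resident deposits held at foreign banks 192.8, sale of domestic government bonds to non-residents 764.2, foreign purchases of equities on the domestic stock exchange 500.4, purchases of foreign government bonds by domestic residents 940.7, inward foreign direct investment in the manufacturing sector 422.2, new loans extended by domestic banks to foreign borrowers 210.5.)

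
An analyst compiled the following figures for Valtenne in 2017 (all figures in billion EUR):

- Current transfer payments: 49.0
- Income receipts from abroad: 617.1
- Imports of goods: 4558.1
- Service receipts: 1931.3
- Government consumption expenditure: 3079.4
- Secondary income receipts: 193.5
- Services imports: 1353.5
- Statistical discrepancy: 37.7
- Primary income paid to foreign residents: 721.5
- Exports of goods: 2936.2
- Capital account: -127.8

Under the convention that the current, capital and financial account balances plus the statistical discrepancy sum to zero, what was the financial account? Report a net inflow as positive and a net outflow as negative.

Goods balance = 2936.2 - 4558.1 = -1621.9
Services balance = 1931.3 - 1353.5 = 577.8
Trade balance (goods + services) = -1621.9 + 577.8 = -1044.1
Net primary income = 617.1 - 721.5 = -104.4
Net secondary income = 193.5 - 49.0 = 144.5
Current account = -1044.1 + (-104.4) + 144.5 = -1004.0
Financial account = -(-1004.0 + (-127.8) + 37.7) = 1094.1

1094.1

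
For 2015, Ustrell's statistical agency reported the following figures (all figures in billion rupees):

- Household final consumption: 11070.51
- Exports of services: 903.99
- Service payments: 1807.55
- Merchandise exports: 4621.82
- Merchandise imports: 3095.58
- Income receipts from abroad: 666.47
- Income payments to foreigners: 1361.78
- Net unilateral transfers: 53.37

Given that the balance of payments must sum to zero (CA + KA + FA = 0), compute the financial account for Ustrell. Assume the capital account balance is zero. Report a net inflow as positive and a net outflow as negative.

Goods balance = 4621.82 - 3095.58 = 1526.24
Services balance = 903.99 - 1807.55 = -903.56
Trade balance (goods + services) = 1526.24 + (-903.56) = 622.68
Net primary income = 666.47 - 1361.78 = -695.31
Net secondary income = 53.37
Current account = 622.68 + (-695.31) + 53.37 = -19.26
Financial account = -(-19.26) = 19.26

19.26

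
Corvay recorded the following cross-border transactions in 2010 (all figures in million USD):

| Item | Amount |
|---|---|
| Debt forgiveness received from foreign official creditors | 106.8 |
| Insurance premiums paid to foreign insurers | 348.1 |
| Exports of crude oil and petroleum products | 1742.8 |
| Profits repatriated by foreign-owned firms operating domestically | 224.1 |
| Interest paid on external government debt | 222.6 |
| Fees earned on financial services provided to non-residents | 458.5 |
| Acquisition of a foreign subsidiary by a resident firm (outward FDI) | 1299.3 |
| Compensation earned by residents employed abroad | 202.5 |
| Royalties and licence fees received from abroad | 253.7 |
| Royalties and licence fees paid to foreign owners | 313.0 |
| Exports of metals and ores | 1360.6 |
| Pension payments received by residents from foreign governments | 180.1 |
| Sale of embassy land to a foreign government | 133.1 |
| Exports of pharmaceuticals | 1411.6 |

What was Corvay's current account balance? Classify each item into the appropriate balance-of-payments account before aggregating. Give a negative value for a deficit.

Goods: 1411.6 + 1742.8 + 1360.6 = 4515.0
Services: 253.7 - 313.0 + 458.5 - 348.1 = 51.1
Primary income: 202.5 - 224.1 - 222.6 = -244.2
Secondary income: 180.1
Current account = 4515.0 + 51.1 + (-244.2) + 180.1 = 4502.0
(Excluded from the current account — capital account: debt forgiveness received from foreign official creditors 106.8, sale of embassy land to a foreign government 133.1; financial account: acquisition of a foreign subsidiary by a resident firm (outward FDI) 1299.3.)

4502.0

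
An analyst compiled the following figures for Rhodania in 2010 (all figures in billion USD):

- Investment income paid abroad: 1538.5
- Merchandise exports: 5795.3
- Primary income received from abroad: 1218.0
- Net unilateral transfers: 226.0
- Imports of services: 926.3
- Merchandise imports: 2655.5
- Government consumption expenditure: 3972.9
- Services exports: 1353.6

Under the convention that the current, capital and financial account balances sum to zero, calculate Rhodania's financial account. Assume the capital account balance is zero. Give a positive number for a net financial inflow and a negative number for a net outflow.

Goods balance = 5795.3 - 2655.5 = 3139.8
Services balance = 1353.6 - 926.3 = 427.3
Trade balance (goods + services) = 3139.8 + 427.3 = 3567.1
Net primary income = 1218.0 - 1538.5 = -320.5
Net secondary income = 226.0
Current account = 3567.1 + (-320.5) + 226.0 = 3472.6
Financial account = -(3472.6) = -3472.6

-3472.6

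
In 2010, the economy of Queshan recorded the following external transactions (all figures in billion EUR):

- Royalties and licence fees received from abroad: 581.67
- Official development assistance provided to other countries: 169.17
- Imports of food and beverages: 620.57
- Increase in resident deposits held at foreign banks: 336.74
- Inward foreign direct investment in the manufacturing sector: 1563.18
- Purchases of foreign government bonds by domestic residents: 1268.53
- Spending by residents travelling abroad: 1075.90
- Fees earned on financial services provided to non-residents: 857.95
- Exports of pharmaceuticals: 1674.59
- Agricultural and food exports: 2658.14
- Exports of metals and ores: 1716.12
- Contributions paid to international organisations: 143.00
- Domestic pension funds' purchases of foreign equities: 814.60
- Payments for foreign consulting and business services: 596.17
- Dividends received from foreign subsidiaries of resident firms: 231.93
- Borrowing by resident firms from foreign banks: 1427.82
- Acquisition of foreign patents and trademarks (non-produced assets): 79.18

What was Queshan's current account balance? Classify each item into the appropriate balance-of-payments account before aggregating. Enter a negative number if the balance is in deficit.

Goods: -620.57 + 1716.12 + 2658.14 + 1674.59 = 5428.28
Services: -1075.90 + 581.67 + 857.95 - 596.17 = -232.45
Primary income: 231.93
Secondary income: -169.17 - 143.00 = -312.17
Current account = 5428.28 + (-232.45) + 231.93 + (-312.17) = 5115.59
(Excluded from the current account — financial account: increase in resident deposits held at foreign banks 336.74, inward foreign direct investment in the manufacturing sector 1563.18, purchases of foreign government bonds by domestic residents 1268.53, domestic pension funds' purchases of foreign equities 814.60, borrowing by resident firms from foreign banks 1427.82; capital account: acquisition of foreign patents and trademarks (non-produced assets) 79.18.)

5115.59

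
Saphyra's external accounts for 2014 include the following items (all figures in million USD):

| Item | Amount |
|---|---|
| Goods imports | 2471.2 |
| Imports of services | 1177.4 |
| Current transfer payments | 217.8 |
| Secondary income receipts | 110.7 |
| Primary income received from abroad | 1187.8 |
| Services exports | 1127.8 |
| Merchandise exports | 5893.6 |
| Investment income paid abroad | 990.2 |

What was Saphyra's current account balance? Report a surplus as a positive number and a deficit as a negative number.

Goods balance = 5893.6 - 2471.2 = 3422.4
Services balance = 1127.8 - 1177.4 = -49.6
Trade balance (goods + services) = 3422.4 + (-49.6) = 3372.8
Net primary income = 1187.8 - 990.2 = 197.6
Net secondary income = 110.7 - 217.8 = -107.1
Current account = 3372.8 + 197.6 + (-107.1) = 3463.3

3463.3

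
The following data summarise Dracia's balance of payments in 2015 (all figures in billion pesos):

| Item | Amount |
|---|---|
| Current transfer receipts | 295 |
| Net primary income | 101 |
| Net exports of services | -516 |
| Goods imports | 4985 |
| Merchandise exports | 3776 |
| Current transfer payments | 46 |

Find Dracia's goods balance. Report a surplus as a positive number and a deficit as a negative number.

-1209

Goods balance = 3776 - 4985 = -1209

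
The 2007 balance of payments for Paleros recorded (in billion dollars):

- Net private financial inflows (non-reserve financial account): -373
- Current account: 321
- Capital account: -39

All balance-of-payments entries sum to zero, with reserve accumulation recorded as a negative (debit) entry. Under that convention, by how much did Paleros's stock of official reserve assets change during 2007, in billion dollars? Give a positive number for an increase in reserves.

-91

Official reserve transactions balance = -(321 + (-39) + (-373)) = 91
An accumulation of reserves is recorded as a debit (negative entry), so the change in the stock of reserves is the negative of that balance.
Change in official reserves = -(91) = -91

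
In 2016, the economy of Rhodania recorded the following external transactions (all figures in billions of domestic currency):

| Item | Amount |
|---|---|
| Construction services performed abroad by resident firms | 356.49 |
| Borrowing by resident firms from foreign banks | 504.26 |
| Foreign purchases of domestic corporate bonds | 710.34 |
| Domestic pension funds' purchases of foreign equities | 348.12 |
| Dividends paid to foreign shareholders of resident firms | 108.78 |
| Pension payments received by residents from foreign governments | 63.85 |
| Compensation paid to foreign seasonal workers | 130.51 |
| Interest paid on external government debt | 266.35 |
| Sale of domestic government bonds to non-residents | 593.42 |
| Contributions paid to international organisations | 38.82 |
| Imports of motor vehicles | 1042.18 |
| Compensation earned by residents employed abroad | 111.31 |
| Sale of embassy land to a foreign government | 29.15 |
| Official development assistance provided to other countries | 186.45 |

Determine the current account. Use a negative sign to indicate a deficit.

Goods: -1042.18
Services: 356.49
Primary income: -130.51 + 111.31 - 266.35 - 108.78 = -394.33
Secondary income: 63.85 - 186.45 - 38.82 = -161.42
Current account = (-1042.18) + 356.49 + (-394.33) + (-161.42) = -1241.44
(Excluded from the current account — financial account: borrowing by resident firms from foreign banks 504.26, foreign purchases of domestic corporate bonds 710.34, domestic pension funds' purchases of foreign equities 348.12, sale of domestic government bonds to non-residents 593.42; capital account: sale of embassy land to a foreign government 29.15.)

-1241.44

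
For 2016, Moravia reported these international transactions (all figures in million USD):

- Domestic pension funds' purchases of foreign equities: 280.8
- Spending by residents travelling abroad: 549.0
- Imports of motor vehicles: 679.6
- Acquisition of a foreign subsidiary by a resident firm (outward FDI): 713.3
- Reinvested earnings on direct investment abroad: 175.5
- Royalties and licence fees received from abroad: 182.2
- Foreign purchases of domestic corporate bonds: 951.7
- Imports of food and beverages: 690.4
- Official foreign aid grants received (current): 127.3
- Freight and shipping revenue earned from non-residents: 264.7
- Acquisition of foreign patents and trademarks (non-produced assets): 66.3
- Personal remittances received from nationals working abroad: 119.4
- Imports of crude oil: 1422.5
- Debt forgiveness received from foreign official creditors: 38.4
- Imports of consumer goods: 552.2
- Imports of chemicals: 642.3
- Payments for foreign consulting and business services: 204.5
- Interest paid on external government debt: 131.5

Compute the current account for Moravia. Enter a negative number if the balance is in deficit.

Goods: -679.6 - 1422.5 - 690.4 - 552.2 - 642.3 = -3987.0
Services: -204.5 - 549.0 + 264.7 + 182.2 = -306.6
Primary income: -131.5 + 175.5 = 44.0
Secondary income: 119.4 + 127.3 = 246.7
Current account = (-3987.0) + (-306.6) + 44.0 + 246.7 = -4002.9
(Excluded from the current account — financial account: domestic pension funds' purchases of foreign equities 280.8, acquisition of a foreign subsidiary by a resident firm (outward FDI) 713.3, foreign purchases of domestic corporate bonds 951.7; capital account: acquisition of foreign patents and trademarks (non-produced assets) 66.3, debt forgiveness received from foreign official creditors 38.4.)

-4002.9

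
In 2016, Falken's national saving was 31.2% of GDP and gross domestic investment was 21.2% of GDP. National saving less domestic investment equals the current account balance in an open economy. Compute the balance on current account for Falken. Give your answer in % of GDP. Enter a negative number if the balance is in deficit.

CA = S - I = 31.2 - 21.2 = 10.0

10.0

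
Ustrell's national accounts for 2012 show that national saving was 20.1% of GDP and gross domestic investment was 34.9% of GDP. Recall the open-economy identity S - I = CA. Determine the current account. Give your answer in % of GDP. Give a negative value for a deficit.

S - I = CA (net lending to the rest of the world).
CA = S - I = 20.1 - 34.9 = -14.8

-14.8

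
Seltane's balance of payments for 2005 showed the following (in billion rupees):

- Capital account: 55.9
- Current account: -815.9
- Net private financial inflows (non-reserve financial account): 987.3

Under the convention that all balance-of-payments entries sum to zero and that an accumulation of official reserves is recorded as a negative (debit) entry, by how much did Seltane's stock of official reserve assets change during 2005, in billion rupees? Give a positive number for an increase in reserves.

Official reserve transactions balance = -((-815.9) + 55.9 + 987.3) = -227.3
An accumulation of reserves is recorded as a debit (negative entry), so the change in the stock of reserves is the negative of that balance.
Change in official reserves = -(-227.3) = 227.3

227.3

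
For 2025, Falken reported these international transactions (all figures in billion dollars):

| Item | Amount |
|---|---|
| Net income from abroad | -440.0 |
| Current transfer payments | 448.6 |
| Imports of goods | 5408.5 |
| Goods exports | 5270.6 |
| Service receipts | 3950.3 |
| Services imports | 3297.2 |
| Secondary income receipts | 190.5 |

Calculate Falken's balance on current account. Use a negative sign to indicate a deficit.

-182.9

Goods balance = 5270.6 - 5408.5 = -137.9
Services balance = 3950.3 - 3297.2 = 653.1
Trade balance (goods + services) = -137.9 + 653.1 = 515.2
Net primary income = -440.0
Net secondary income = 190.5 - 448.6 = -258.1
Current account = 515.2 + (-440.0) + (-258.1) = -182.9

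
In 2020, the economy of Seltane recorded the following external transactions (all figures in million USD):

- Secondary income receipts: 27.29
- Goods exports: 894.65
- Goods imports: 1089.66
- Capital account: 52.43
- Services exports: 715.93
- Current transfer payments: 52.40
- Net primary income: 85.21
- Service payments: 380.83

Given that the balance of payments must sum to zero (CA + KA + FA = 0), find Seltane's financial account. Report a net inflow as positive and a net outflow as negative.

Goods balance = 894.65 - 1089.66 = -195.01
Services balance = 715.93 - 380.83 = 335.10
Trade balance (goods + services) = -195.01 + 335.10 = 140.09
Net primary income = 85.21
Net secondary income = 27.29 - 52.40 = -25.11
Current account = 140.09 + 85.21 + (-25.11) = 200.19
Financial account = -(200.19 + 52.43) = -252.62

-252.62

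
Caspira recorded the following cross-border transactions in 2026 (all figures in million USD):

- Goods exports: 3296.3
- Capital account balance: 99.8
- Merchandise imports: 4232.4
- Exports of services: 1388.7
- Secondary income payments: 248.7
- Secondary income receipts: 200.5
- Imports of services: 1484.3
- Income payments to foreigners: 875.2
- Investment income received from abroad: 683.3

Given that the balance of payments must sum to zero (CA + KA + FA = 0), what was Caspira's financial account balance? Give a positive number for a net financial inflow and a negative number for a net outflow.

1172.0

Goods balance = 3296.3 - 4232.4 = -936.1
Services balance = 1388.7 - 1484.3 = -95.6
Trade balance (goods + services) = -936.1 + (-95.6) = -1031.7
Net primary income = 683.3 - 875.2 = -191.9
Net secondary income = 200.5 - 248.7 = -48.2
Current account = -1031.7 + (-191.9) + (-48.2) = -1271.8
Financial account = -(-1271.8 + 99.8) = 1172.0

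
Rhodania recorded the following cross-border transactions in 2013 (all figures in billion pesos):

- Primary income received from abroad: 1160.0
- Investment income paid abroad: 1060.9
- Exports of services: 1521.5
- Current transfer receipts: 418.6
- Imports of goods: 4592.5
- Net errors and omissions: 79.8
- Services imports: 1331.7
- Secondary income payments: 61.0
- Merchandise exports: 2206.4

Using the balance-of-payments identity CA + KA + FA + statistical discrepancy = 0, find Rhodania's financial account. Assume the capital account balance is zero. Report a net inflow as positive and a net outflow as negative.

Goods balance = 2206.4 - 4592.5 = -2386.1
Services balance = 1521.5 - 1331.7 = 189.8
Trade balance (goods + services) = -2386.1 + 189.8 = -2196.3
Net primary income = 1160.0 - 1060.9 = 99.1
Net secondary income = 418.6 - 61.0 = 357.6
Current account = -2196.3 + 99.1 + 357.6 = -1739.6
Financial account = -(-1739.6 + 79.8) = 1659.8

1659.8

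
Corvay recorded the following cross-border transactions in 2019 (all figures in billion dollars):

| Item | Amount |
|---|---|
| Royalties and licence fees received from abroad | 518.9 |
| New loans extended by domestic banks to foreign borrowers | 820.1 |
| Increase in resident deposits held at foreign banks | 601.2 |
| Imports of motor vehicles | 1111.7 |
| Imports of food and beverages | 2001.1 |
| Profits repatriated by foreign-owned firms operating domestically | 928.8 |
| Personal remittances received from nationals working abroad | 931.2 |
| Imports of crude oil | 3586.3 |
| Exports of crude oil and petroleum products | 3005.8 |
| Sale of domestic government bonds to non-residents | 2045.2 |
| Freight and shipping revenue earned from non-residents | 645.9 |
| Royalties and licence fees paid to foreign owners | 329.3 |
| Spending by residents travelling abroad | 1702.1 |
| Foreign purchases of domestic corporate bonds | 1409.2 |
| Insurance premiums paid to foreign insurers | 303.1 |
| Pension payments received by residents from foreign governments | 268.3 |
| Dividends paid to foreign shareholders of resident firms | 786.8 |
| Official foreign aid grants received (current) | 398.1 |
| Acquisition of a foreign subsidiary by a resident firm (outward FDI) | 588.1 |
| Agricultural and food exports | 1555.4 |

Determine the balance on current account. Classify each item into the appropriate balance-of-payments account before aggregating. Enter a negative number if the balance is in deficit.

-3425.6

Goods: 3005.8 - 1111.7 - 3586.3 + 1555.4 - 2001.1 = -2137.9
Services: -303.1 + 518.9 + 645.9 - 329.3 - 1702.1 = -1169.7
Primary income: -928.8 - 786.8 = -1715.6
Secondary income: 268.3 + 931.2 + 398.1 = 1597.6
Current account = (-2137.9) + (-1169.7) + (-1715.6) + 1597.6 = -3425.6
(Excluded from the current account — financial account: new loans extended by domestic banks to foreign borrowers 820.1, increase in resident deposits held at foreign banks 601.2, sale of domestic government bonds to non-residents 2045.2, foreign purchases of domestic corporate bonds 1409.2, acquisition of a foreign subsidiary by a resident firm (outward FDI) 588.1.)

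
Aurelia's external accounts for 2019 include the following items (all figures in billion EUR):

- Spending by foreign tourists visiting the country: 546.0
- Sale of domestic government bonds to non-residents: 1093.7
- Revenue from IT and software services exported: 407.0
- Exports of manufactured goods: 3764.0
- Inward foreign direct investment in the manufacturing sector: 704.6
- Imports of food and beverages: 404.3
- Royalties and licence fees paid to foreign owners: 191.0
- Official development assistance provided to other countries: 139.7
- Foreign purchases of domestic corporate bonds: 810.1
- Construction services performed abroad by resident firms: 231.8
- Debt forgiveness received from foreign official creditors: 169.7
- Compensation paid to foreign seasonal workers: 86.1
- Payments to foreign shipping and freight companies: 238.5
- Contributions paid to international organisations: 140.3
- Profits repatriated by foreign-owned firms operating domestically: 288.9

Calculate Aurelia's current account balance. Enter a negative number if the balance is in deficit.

Goods: 3764.0 - 404.3 = 3359.7
Services: 546.0 + 231.8 + 407.0 - 191.0 - 238.5 = 755.3
Primary income: -86.1 - 288.9 = -375.0
Secondary income: -139.7 - 140.3 = -280.0
Current account = 3359.7 + 755.3 + (-375.0) + (-280.0) = 3460.0
(Excluded from the current account — financial account: sale of domestic government bonds to non-residents 1093.7, inward foreign direct investment in the manufacturing sector 704.6, foreign purchases of domestic corporate bonds 810.1; capital account: debt forgiveness received from foreign official creditors 169.7.)

3460.0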